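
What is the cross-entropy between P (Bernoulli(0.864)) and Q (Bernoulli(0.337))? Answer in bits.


H(P,Q) = -p*log2(q) - (1-p)*log2(1-q). -0.864*log2(0.337) = 1.355771; -0.136*log2(0.663) = 0.080637. H(P,Q) = 1.355771 + 0.080637 = 1.4364

1.4364 bits


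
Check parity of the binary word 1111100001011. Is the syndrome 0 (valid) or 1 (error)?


Syndrome = XOR of all bits = 1 XOR 1 XOR 1 XOR 1 XOR 1 XOR 0 XOR 0 XOR 0 XOR 0 XOR 1 XOR 0 XOR 1 XOR 1 = 0

0


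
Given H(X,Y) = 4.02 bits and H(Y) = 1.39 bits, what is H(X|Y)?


H(X|Y) = H(X,Y) - H(Y) = 4.02 - 1.39 = 2.63

2.63 bits


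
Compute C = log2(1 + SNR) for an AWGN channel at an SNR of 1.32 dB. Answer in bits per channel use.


SNR_linear = 10^(1.32/10) = 1.3552; C = log2(1 + SNR_linear) = log2(1 + 1.3552) = 1.2358

1.2358 bits/channel use


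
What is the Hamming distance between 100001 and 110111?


Count differing positions: . ^ . ^ ^ . = 3 differences

3


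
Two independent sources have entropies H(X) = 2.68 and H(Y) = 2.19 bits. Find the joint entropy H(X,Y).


For independent variables, H(X,Y) = H(X) + H(Y) = 2.68 + 2.19 = 4.87

4.87 bits


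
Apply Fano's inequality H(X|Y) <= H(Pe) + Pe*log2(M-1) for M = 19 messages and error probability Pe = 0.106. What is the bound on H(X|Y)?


H(Pe) = -Pe*log2(Pe) - (1-Pe)*log2(1-Pe) = -0.106*log2(0.106) - 0.894*log2(0.894) = 0.343214 + 0.144518 = 0.4877. Pe*log2(M-1) = 0.106*log2(18) = 0.442012. Bound = H(Pe) + Pe*log2(M-1) = 0.343214 + 0.144518 + 0.442012 = 0.9297

0.9297 bits


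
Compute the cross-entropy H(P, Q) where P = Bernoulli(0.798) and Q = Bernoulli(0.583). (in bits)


H(P,Q) = -p*log2(q) - (1-p)*log2(1-q). -0.798*log2(0.583) = 0.621189; -0.202*log2(0.417) = 0.254900. H(P,Q) = 0.621189 + 0.254900 = 0.8761

0.8761 bits


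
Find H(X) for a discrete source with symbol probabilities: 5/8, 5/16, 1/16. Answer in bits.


H = -sum(p_i * log2(p_i)). Terms: -(5/8)*log2(5/8) = 0.423795; -(5/16)*log2(5/16) = 0.524397; -(1/16)*log2(1/16) = 0.250000. H = 0.423795 + 0.524397 + 0.250000 = 1.1982

1.1982 bits


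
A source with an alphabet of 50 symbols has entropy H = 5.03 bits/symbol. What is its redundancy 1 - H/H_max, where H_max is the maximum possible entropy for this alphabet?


H_max = log2(K) = log2(50) = 5.6439 bits/symbol. Redundancy = 1 - H/H_max = 1 - 5.03/5.6439 = 1 - 0.8912 = 0.1088

0.1088


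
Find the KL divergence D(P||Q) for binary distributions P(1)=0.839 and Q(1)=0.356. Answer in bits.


KL = p*log2(p/q) + (1-p)*log2((1-p)/(1-q)) = 0.839*log2(0.839/0.356) + 0.161*log2(0.161/0.644) = 0.7157

0.7157 bits


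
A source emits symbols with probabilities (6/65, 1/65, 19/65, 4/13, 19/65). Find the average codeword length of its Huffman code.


Huffman construction (repeatedly merge the two least-probable nodes; each merge adds 1 bit to every symbol beneath it): 1/65 + 6/65 = 7/65; 7/65 + 19/65 = 2/5; 19/65 + 4/13 = 3/5; 2/5 + 3/5 = 1. Resulting codeword lengths (in the order the probabilities were given): (3, 3, 2, 2, 2). L_avg = sum(p_i * l_i) = 6/65*3 + 1/65*3 + 19/65*2 + 4/13*2 + 19/65*2 = 137/65 = 2.1077

2.1077 bits


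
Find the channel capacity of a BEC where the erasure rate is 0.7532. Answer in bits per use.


C = 1 - epsilon = 1 - 0.7532 = 0.2468

0.2468 bits


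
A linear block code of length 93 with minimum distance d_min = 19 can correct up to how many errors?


Correction capability = floor((d-1)/2) = floor((19-1)/2) = 9

9 errors


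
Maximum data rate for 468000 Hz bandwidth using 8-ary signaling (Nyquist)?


Rate = 2 * B * log2(M) = 2 * 468000 * 3.0 = 2808000.0

2808000.0 bps


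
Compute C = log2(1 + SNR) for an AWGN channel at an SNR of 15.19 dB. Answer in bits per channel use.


SNR_linear = 10^(15.19/10) = 33.037; C = log2(1 + SNR_linear) = log2(1 + 33.037) = 5.089

5.089 bits/channel use


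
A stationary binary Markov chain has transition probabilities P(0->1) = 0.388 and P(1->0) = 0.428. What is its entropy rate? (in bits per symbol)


Stationary distribution: pi_0 = p10/(p01+p10) = 0.5245, pi_1 = 0.4755. Entropy rate H' = pi_0*H(p01) + pi_1*H(p10) = 0.5245*0.9635 + 0.4755*0.985 = 0.9737

0.9737 bits/symbol


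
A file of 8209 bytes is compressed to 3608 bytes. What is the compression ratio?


Ratio = original / compressed = 8209 / 3608 = 2.2752

2.2752


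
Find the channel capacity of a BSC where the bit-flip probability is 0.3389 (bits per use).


H(p) = -p*log2(p) - (1-p)*log2(1-p) = -0.3389*log2(0.3389) - 0.6611*log2(0.6611) = 0.529046 + 0.394716 = 0.9238. C = 1 - H(p) = 1 - 0.9238 = 0.0762

0.0762 bits


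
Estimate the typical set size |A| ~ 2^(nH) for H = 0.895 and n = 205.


log2|A_typical| = nH = 205 * 0.895 = 183.475, so |A_typical| ~ 2^183.475 = 1.704e+55

1.704e+55


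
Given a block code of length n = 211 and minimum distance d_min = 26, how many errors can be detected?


Detection capability = d_min - 1 = 26 - 1 = 25

25 errors


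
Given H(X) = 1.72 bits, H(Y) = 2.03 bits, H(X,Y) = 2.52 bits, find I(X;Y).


I(X;Y) = H(X) + H(Y) - H(X,Y) = 1.72 + 2.03 - 2.52 = 1.23

1.23 bits


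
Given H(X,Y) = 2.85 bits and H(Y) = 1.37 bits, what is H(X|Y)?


H(X|Y) = H(X,Y) - H(Y) = 2.85 - 1.37 = 1.48

1.48 bits


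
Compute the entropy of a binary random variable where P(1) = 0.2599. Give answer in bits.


H = -p*log2(p) - (1-p)*log2(1-p). -0.2599*log2(0.2599) = 0.505238; -0.7401*log2(0.7401) = 0.321357. H = 0.505238 + 0.321357 = 0.8266

0.8266 bits


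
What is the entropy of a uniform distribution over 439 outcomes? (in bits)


H = log2(n) = log2(439) = 8.7781

8.7781 bits


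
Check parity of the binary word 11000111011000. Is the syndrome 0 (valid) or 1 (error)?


Syndrome = XOR of all bits = 1 XOR 1 XOR 0 XOR 0 XOR 0 XOR 1 XOR 1 XOR 1 XOR 0 XOR 1 XOR 1 XOR 0 XOR 0 XOR 0 = 1

1


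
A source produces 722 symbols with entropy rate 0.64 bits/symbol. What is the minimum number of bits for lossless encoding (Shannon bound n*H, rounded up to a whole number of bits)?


Minimum bits >= n * H = 722 * 0.64 = 462.08, rounded up to a whole number of bits = 463

463 bits


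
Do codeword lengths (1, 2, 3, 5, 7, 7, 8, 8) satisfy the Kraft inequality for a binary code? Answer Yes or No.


Kraft sum = sum(2^(-l_i)) = 0.9297, need <= 1. Result: satisfied (a binary prefix-free code with these lengths exists)

Yes


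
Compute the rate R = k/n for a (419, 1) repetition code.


Rate = k/n = 1/419

1/419


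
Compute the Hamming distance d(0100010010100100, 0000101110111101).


Count differing positions: . ^ . . ^ ^ ^ ^ . . . ^ ^ . . ^ = 8 differences

8


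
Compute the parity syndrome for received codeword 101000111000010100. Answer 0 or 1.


Syndrome = XOR of all bits = 1 XOR 0 XOR 1 XOR 0 XOR 0 XOR 0 XOR 1 XOR 1 XOR 1 XOR 0 XOR 0 XOR 0 XOR 0 XOR 1 XOR 0 XOR 1 XOR 0 XOR 0 = 1

1


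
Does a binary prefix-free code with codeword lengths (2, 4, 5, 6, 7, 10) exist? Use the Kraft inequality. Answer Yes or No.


Kraft sum = sum(2^(-l_i)) = 0.3682, need <= 1. Result: satisfied (a binary prefix-free code with these lengths exists)

Yes


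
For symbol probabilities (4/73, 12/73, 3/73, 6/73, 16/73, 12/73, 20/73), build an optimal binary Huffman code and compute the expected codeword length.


Huffman construction (repeatedly merge the two least-probable nodes; each merge adds 1 bit to every symbol beneath it): 3/73 + 4/73 = 7/73; 6/73 + 7/73 = 13/73; 12/73 + 12/73 = 24/73; 13/73 + 16/73 = 29/73; 20/73 + 24/73 = 44/73; 29/73 + 44/73 = 1. Resulting codeword lengths (in the order the probabilities were given): (4, 3, 4, 3, 2, 3, 2). L_avg = sum(p_i * l_i) = 4/73*4 + 12/73*3 + 3/73*4 + 6/73*3 + 16/73*2 + 12/73*3 + 20/73*2 = 190/73 = 2.6027

2.6027 bits


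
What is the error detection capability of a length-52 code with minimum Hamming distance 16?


Detection capability = d_min - 1 = 16 - 1 = 15

15 errors


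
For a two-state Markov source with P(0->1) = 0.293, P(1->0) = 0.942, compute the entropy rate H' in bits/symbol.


Stationary distribution: pi_0 = p10/(p01+p10) = 0.7628, pi_1 = 0.2372. Entropy rate H' = pi_0*H(p01) + pi_1*H(p10) = 0.7628*0.8726 + 0.2372*0.3195 = 0.7413

0.7413 bits/symbol


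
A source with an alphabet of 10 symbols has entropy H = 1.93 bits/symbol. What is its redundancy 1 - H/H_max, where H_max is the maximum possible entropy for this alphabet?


H_max = log2(K) = log2(10) = 3.3219 bits/symbol. Redundancy = 1 - H/H_max = 1 - 1.93/3.3219 = 1 - 0.581 = 0.419

0.419


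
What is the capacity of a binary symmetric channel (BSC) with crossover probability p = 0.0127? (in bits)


H(p) = -p*log2(p) - (1-p)*log2(1-p) = -0.0127*log2(0.0127) - 0.9873*log2(0.9873) = 0.079998 + 0.018205 = 0.0982. C = 1 - H(p) = 1 - 0.0982 = 0.9018

0.9018 bits


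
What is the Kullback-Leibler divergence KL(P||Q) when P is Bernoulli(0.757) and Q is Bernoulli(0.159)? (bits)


KL = p*log2(p/q) + (1-p)*log2((1-p)/(1-q)) = 0.757*log2(0.757/0.159) + 0.243*log2(0.243/0.841) = 1.269

1.269 bits


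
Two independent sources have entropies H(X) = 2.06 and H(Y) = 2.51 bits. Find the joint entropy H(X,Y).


For independent variables, H(X,Y) = H(X) + H(Y) = 2.06 + 2.51 = 4.57

4.57 bits


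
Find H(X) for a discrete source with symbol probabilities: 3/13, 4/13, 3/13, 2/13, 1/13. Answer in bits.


H = -sum(p_i * log2(p_i)). Terms: -(3/13)*log2(3/13) = 0.488187; -(4/13)*log2(4/13) = 0.523212; -(3/13)*log2(3/13) = 0.488187; -(2/13)*log2(2/13) = 0.415452; -(1/13)*log2(1/13) = 0.284649. H = 0.488187 + 0.523212 + 0.488187 + 0.415452 + 0.284649 = 2.1997

2.1997 bits


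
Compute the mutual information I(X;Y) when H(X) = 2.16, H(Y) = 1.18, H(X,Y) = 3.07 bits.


I(X;Y) = H(X) + H(Y) - H(X,Y) = 2.16 + 1.18 - 3.07 = 0.27

0.27 bits


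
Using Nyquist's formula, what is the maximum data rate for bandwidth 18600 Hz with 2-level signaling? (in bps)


Rate = 2 * B * log2(M) = 2 * 18600 * 1.0 = 37200.0

37200.0 bps


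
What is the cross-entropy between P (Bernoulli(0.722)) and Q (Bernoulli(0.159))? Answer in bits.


H(P,Q) = -p*log2(q) - (1-p)*log2(1-q). -0.722*log2(0.159) = 1.915395; -0.278*log2(0.841) = 0.069451. H(P,Q) = 1.915395 + 0.069451 = 1.9848

1.9848 bits


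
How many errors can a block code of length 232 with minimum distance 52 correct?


Correction capability = floor((d-1)/2) = floor((52-1)/2) = 25

25 errors


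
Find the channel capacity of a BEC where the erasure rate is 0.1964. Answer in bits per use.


C = 1 - epsilon = 1 - 0.1964 = 0.8036

0.8036 bits


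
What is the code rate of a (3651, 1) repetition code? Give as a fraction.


Rate = k/n = 1/3651

1/3651


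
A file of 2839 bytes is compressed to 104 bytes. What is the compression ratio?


Ratio = original / compressed = 2839 / 104 = 27.2981

27.2981


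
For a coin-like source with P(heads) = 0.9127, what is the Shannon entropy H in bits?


H = -p*log2(p) - (1-p)*log2(1-p). -0.9127*log2(0.9127) = 0.120282; -0.0873*log2(0.0873) = 0.307110. H = 0.120282 + 0.307110 = 0.4274

0.4274 bits


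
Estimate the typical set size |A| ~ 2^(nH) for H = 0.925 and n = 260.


log2|A_typical| = nH = 260 * 0.925 = 240.5, so |A_typical| ~ 2^240.5 = 2.499e+72

2.499e+72


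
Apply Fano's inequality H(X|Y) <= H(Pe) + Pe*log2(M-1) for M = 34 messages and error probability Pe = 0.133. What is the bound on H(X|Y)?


H(Pe) = -Pe*log2(Pe) - (1-Pe)*log2(1-Pe) = -0.133*log2(0.133) - 0.867*log2(0.867) = 0.387097 + 0.178512 = 0.5656. Pe*log2(M-1) = 0.133*log2(33) = 0.670904. Bound = H(Pe) + Pe*log2(M-1) = 0.387097 + 0.178512 + 0.670904 = 1.2365

1.2365 bits


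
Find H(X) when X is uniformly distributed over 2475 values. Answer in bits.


H = log2(n) = log2(2475) = 11.2732

11.2732 bits


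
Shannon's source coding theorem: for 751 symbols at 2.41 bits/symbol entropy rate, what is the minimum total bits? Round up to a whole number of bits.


Minimum bits >= n * H = 751 * 2.41 = 1809.91, rounded up to a whole number of bits = 1810

1810 bits


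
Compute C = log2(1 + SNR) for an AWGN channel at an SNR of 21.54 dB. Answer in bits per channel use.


SNR_linear = 10^(21.54/10) = 142.5608; C = log2(1 + SNR_linear) = log2(1 + 142.5608) = 7.1655

7.1655 bits/channel use


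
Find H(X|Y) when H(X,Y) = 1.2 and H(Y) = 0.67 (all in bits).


H(X|Y) = H(X,Y) - H(Y) = 1.2 - 0.67 = 0.53

0.53 bits


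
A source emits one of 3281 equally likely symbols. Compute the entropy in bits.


H = log2(n) = log2(3281) = 11.6799

11.6799 bits


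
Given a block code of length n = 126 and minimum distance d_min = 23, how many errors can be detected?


Detection capability = d_min - 1 = 23 - 1 = 22

22 errors


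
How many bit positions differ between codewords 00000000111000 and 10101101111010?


Count differing positions: ^ . ^ . ^ ^ . ^ . . . . ^ . = 6 differences

6


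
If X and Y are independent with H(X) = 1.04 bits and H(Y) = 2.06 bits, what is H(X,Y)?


For independent variables, H(X,Y) = H(X) + H(Y) = 1.04 + 2.06 = 3.1

3.1 bits


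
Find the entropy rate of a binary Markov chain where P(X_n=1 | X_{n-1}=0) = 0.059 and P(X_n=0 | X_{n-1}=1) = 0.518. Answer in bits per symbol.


Stationary distribution: pi_0 = p10/(p01+p10) = 0.8977, pi_1 = 0.1023. Entropy rate H' = pi_0*H(p01) + pi_1*H(p10) = 0.8977*0.3235 + 0.1023*0.9991 = 0.3925

0.3925 bits/symbol


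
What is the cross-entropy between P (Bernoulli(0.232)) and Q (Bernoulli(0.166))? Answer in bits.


H(P,Q) = -p*log2(q) - (1-p)*log2(1-q). -0.232*log2(0.166) = 0.601053; -0.768*log2(0.834) = 0.201124. H(P,Q) = 0.601053 + 0.201124 = 0.8022

0.8022 bits


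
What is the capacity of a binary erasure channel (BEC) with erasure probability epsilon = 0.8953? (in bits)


C = 1 - epsilon = 1 - 0.8953 = 0.1047

0.1047 bits


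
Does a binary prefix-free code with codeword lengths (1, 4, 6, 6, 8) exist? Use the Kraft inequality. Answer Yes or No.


Kraft sum = sum(2^(-l_i)) = 0.5977, need <= 1. Result: satisfied (a binary prefix-free code with these lengths exists)

Yes


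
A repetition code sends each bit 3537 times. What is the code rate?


Rate = k/n = 1/3537

1/3537


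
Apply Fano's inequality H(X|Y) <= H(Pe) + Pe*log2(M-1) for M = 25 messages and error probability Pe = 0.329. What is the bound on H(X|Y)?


H(Pe) = -Pe*log2(Pe) - (1-Pe)*log2(1-Pe) = -0.329*log2(0.329) - 0.671*log2(0.671) = 0.527664 + 0.386238 = 0.9139. Pe*log2(M-1) = 0.329*log2(24) = 1.508453. Bound = H(Pe) + Pe*log2(M-1) = 0.527664 + 0.386238 + 1.508453 = 2.4224

2.4224 bits


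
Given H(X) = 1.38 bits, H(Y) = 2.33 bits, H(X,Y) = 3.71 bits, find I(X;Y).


I(X;Y) = H(X) + H(Y) - H(X,Y) = 1.38 + 2.33 - 3.71 = 0.0

0.0 bits


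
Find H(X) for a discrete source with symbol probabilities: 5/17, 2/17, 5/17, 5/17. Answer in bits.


H = -sum(p_i * log2(p_i)). Terms: -(5/17)*log2(5/17) = 0.519275; -(2/17)*log2(2/17) = 0.363231; -(5/17)*log2(5/17) = 0.519275; -(5/17)*log2(5/17) = 0.519275. H = 0.519275 + 0.363231 + 0.519275 + 0.519275 = 1.9211

1.9211 bits


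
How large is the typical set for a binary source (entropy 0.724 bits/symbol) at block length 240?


log2|A_typical| = nH = 240 * 0.724 = 173.76, so |A_typical| ~ 2^173.76 = 2.028e+52

2.028e+52


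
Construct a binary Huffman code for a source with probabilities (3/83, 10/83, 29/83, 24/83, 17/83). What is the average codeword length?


Huffman construction (repeatedly merge the two least-probable nodes; each merge adds 1 bit to every symbol beneath it): 3/83 + 10/83 = 13/83; 13/83 + 17/83 = 30/83; 24/83 + 29/83 = 53/83; 30/83 + 53/83 = 1. Resulting codeword lengths (in the order the probabilities were given): (3, 3, 2, 2, 2). L_avg = sum(p_i * l_i) = 3/83*3 + 10/83*3 + 29/83*2 + 24/83*2 + 17/83*2 = 179/83 = 2.1566

2.1566 bits


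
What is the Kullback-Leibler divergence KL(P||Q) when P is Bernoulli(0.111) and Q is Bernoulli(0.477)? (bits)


KL = p*log2(p/q) + (1-p)*log2((1-p)/(1-q)) = 0.111*log2(0.111/0.477) + 0.889*log2(0.889/0.523) = 0.4469

0.4469 bits


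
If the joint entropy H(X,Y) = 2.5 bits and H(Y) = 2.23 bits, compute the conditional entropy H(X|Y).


H(X|Y) = H(X,Y) - H(Y) = 2.5 - 2.23 = 0.27

0.27 bits


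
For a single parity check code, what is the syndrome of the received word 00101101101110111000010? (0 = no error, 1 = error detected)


Syndrome = XOR of all bits = 0 XOR 0 XOR 1 XOR 0 XOR 1 XOR 1 XOR 0 XOR 1 XOR 1 XOR 0 XOR 1 XOR 1 XOR 1 XOR 0 XOR 1 XOR 1 XOR 1 XOR 0 XOR 0 XOR 0 XOR 0 XOR 1 XOR 0 = 0

0


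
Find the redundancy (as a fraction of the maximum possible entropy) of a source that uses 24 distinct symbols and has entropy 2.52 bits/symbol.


H_max = log2(K) = log2(24) = 4.585 bits/symbol. Redundancy = 1 - H/H_max = 1 - 2.52/4.585 = 1 - 0.5496 = 0.4504

0.4504


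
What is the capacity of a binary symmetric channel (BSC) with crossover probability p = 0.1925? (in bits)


H(p) = -p*log2(p) - (1-p)*log2(1-p) = -0.1925*log2(0.1925) - 0.8075*log2(0.8075) = 0.457586 + 0.249086 = 0.7067. C = 1 - H(p) = 1 - 0.7067 = 0.2933

0.2933 bits


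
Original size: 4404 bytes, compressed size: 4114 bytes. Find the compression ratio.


Ratio = original / compressed = 4404 / 4114 = 1.0705

1.0705


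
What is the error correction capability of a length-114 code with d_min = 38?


Correction capability = floor((d-1)/2) = floor((38-1)/2) = 18

18 errors


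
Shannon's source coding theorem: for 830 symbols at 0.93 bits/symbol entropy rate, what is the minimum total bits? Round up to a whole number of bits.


Minimum bits >= n * H = 830 * 0.93 = 771.9, rounded up to a whole number of bits = 772

772 bits


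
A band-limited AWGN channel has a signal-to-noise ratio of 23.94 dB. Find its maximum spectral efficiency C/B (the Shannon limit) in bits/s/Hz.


SNR_linear = 10^(23.94/10) = 247.7422; C/B = log2(1 + SNR_linear) = log2(1 + 247.7422) = 7.9585

7.9585 bits/s/Hz


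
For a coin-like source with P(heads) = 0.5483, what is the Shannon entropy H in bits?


H = -p*log2(p) - (1-p)*log2(1-p). -0.5483*log2(0.5483) = 0.475356; -0.4517*log2(0.4517) = 0.517903. H = 0.475356 + 0.517903 = 0.9933

0.9933 bits


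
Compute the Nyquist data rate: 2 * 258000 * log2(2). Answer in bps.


Rate = 2 * B * log2(M) = 2 * 258000 * 1.0 = 516000.0

516000.0 bps


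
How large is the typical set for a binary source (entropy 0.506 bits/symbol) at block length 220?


log2|A_typical| = nH = 220 * 0.506 = 111.32, so |A_typical| ~ 2^111.32 = 3.241e+33

3.241e+33


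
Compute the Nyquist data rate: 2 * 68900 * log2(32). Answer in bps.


Rate = 2 * B * log2(M) = 2 * 68900 * 5.0 = 689000.0

689000.0 bps


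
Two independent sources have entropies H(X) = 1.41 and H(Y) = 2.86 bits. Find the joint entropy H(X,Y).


For independent variables, H(X,Y) = H(X) + H(Y) = 1.41 + 2.86 = 4.27

4.27 bits


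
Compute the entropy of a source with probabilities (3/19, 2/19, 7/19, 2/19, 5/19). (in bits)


H = -sum(p_i * log2(p_i)). Terms: -(3/19)*log2(3/19) = 0.420468; -(2/19)*log2(2/19) = 0.341887; -(7/19)*log2(7/19) = 0.530737; -(2/19)*log2(2/19) = 0.341887; -(5/19)*log2(5/19) = 0.506842. H = 0.420468 + 0.341887 + 0.530737 + 0.341887 + 0.506842 = 2.1418

2.1418 bits


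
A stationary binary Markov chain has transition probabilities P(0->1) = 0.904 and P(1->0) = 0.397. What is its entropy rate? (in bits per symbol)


Stationary distribution: pi_0 = p10/(p01+p10) = 0.3051, pi_1 = 0.6949. Entropy rate H' = pi_0*H(p01) + pi_1*H(p10) = 0.3051*0.4562 + 0.6949*0.9692 = 0.8126

0.8126 bits/symbol


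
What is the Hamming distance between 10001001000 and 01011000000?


Count differing positions: ^ ^ . ^ . . . ^ . . . = 4 differences

4


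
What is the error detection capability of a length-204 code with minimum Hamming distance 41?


Detection capability = d_min - 1 = 41 - 1 = 40

40 errors


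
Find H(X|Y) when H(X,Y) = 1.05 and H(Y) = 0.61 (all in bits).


H(X|Y) = H(X,Y) - H(Y) = 1.05 - 0.61 = 0.44

0.44 bits


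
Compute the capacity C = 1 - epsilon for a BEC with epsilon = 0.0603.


C = 1 - epsilon = 1 - 0.0603 = 0.9397

0.9397 bits


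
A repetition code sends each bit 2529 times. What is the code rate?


Rate = k/n = 1/2529

1/2529


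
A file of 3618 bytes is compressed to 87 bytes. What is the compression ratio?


Ratio = original / compressed = 3618 / 87 = 41.5862

41.5862


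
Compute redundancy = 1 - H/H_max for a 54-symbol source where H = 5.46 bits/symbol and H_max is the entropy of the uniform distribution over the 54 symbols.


H_max = log2(K) = log2(54) = 5.7549 bits/symbol. Redundancy = 1 - H/H_max = 1 - 5.46/5.7549 = 1 - 0.9488 = 0.0512

0.0512


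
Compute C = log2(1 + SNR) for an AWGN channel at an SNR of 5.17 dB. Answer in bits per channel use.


SNR_linear = 10^(5.17/10) = 3.2885; C = log2(1 + SNR_linear) = log2(1 + 3.2885) = 2.1005

2.1005 bits/channel use


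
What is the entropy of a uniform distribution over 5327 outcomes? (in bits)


H = log2(n) = log2(5327) = 12.3791

12.3791 bits


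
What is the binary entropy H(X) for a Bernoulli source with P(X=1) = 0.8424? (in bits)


H = -p*log2(p) - (1-p)*log2(1-p). -0.8424*log2(0.8424) = 0.208429; -0.1576*log2(0.1576) = 0.420108. H = 0.208429 + 0.420108 = 0.6285

0.6285 bits


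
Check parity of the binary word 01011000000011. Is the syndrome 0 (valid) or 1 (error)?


Syndrome = XOR of all bits = 0 XOR 1 XOR 0 XOR 1 XOR 1 XOR 0 XOR 0 XOR 0 XOR 0 XOR 0 XOR 0 XOR 0 XOR 1 XOR 1 = 1

1


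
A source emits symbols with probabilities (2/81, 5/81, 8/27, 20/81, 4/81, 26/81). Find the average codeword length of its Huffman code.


Huffman construction (repeatedly merge the two least-probable nodes; each merge adds 1 bit to every symbol beneath it): 2/81 + 4/81 = 2/27; 5/81 + 2/27 = 11/81; 11/81 + 20/81 = 31/81; 8/27 + 26/81 = 50/81; 31/81 + 50/81 = 1. Resulting codeword lengths (in the order the probabilities were given): (4, 3, 2, 2, 4, 2). L_avg = sum(p_i * l_i) = 2/81*4 + 5/81*3 + 8/27*2 + 20/81*2 + 4/81*4 + 26/81*2 = 179/81 = 2.2099

2.2099 bits


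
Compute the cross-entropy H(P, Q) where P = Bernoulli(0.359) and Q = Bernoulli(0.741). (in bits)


H(P,Q) = -p*log2(q) - (1-p)*log2(1-q). -0.359*log2(0.741) = 0.155251; -0.641*log2(0.259) = 1.249294. H(P,Q) = 0.155251 + 1.249294 = 1.4045

1.4045 bits


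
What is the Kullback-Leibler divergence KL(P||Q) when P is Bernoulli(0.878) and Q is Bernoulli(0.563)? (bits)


KL = p*log2(p/q) + (1-p)*log2((1-p)/(1-q)) = 0.878*log2(0.878/0.563) + 0.122*log2(0.122/0.437) = 0.3383

0.3383 bits


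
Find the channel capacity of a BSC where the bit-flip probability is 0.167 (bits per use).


H(p) = -p*log2(p) - (1-p)*log2(1-p) = -0.167*log2(0.167) - 0.833*log2(0.833) = 0.431207 + 0.219588 = 0.6508. C = 1 - H(p) = 1 - 0.6508 = 0.3492

0.3492 bits


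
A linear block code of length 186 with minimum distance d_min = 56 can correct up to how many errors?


Correction capability = floor((d-1)/2) = floor((56-1)/2) = 27

27 errors


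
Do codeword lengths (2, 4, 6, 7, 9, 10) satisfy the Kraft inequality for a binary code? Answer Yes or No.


Kraft sum = sum(2^(-l_i)) = 0.3389, need <= 1. Result: satisfied (a binary prefix-free code with these lengths exists)

Yes


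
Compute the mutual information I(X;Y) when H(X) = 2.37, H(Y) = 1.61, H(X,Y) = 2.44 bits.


I(X;Y) = H(X) + H(Y) - H(X,Y) = 2.37 + 1.61 - 2.44 = 1.54

1.54 bits


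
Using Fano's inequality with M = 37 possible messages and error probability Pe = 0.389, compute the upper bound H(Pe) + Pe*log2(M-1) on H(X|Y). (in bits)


H(Pe) = -Pe*log2(Pe) - (1-Pe)*log2(1-Pe) = -0.389*log2(0.389) - 0.611*log2(0.611) = 0.529879 + 0.434272 = 0.9642. Pe*log2(M-1) = 0.389*log2(36) = 2.011101. Bound = H(Pe) + Pe*log2(M-1) = 0.529879 + 0.434272 + 2.011101 = 2.9753

2.9753 bits


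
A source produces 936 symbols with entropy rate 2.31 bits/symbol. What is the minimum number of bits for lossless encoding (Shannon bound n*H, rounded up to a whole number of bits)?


Minimum bits >= n * H = 936 * 2.31 = 2162.16, rounded up to a whole number of bits = 2163

2163 bits


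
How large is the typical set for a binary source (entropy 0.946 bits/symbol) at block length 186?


log2|A_typical| = nH = 186 * 0.946 = 175.956, so |A_typical| ~ 2^175.956 = 9.290e+52

9.290e+52


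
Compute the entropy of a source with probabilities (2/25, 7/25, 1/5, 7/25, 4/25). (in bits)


H = -sum(p_i * log2(p_i)). Terms: -(2/25)*log2(2/25) = 0.291508; -(7/25)*log2(7/25) = 0.514220; -(1/5)*log2(1/5) = 0.464386; -(7/25)*log2(7/25) = 0.514220; -(4/25)*log2(4/25) = 0.423017. H = 0.291508 + 0.514220 + 0.464386 + 0.514220 + 0.423017 = 2.2074

2.2074 bits


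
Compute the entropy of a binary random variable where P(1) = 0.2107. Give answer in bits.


H = -p*log2(p) - (1-p)*log2(1-p). -0.2107*log2(0.2107) = 0.473388; -0.7893*log2(0.7893) = 0.269431. H = 0.473388 + 0.269431 = 0.7428

0.7428 bits


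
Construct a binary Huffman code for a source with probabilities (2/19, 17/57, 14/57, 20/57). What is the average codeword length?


Huffman construction (repeatedly merge the two least-probable nodes; each merge adds 1 bit to every symbol beneath it): 2/19 + 14/57 = 20/57; 17/57 + 20/57 = 37/57; 20/57 + 37/57 = 1. Resulting codeword lengths (in the order the probabilities were given): (2, 2, 2, 2). L_avg = sum(p_i * l_i) = 2/19*2 + 17/57*2 + 14/57*2 + 20/57*2 = 2

2.0 bits


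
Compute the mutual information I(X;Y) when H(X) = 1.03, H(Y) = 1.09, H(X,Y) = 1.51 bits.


I(X;Y) = H(X) + H(Y) - H(X,Y) = 1.03 + 1.09 - 1.51 = 0.61

0.61 bits


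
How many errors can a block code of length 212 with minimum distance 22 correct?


Correction capability = floor((d-1)/2) = floor((22-1)/2) = 10

10 errors


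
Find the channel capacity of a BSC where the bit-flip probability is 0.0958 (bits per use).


H(p) = -p*log2(p) - (1-p)*log2(1-p) = -0.0958*log2(0.0958) - 0.9042*log2(0.9042) = 0.324171 + 0.131368 = 0.4555. C = 1 - H(p) = 1 - 0.4555 = 0.5445

0.5445 bits


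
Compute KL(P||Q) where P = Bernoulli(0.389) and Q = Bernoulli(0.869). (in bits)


KL = p*log2(p/q) + (1-p)*log2((1-p)/(1-q)) = 0.389*log2(0.389/0.869) + 0.611*log2(0.611/0.131) = 0.9063

0.9063 bits


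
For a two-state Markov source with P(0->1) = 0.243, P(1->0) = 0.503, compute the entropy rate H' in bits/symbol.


Stationary distribution: pi_0 = p10/(p01+p10) = 0.6743, pi_1 = 0.3257. Entropy rate H' = pi_0*H(p01) + pi_1*H(p10) = 0.6743*0.8 + 0.3257*1.0 = 0.8651

0.8651 bits/symbol


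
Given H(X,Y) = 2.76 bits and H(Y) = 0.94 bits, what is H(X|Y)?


H(X|Y) = H(X,Y) - H(Y) = 2.76 - 0.94 = 1.82

1.82 bits


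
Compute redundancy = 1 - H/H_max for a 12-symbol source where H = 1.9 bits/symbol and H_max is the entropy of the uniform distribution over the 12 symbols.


H_max = log2(K) = log2(12) = 3.585 bits/symbol. Redundancy = 1 - H/H_max = 1 - 1.9/3.585 = 1 - 0.53 = 0.47

0.47


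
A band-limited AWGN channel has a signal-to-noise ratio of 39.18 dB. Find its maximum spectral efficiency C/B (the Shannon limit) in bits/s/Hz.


SNR_linear = 10^(39.18/10) = 8279.4216; C/B = log2(1 + SNR_linear) = log2(1 + 8279.4216) = 13.0155

13.0155 bits/s/Hz


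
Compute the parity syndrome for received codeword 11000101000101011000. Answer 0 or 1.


Syndrome = XOR of all bits = 1 XOR 1 XOR 0 XOR 0 XOR 0 XOR 1 XOR 0 XOR 1 XOR 0 XOR 0 XOR 0 XOR 1 XOR 0 XOR 1 XOR 0 XOR 1 XOR 1 XOR 0 XOR 0 XOR 0 = 0

0


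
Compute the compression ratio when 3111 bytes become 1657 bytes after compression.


Ratio = original / compressed = 3111 / 1657 = 1.8775

1.8775


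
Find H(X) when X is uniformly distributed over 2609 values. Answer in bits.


H = log2(n) = log2(2609) = 11.3493

11.3493 bits


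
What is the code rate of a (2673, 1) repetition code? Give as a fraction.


Rate = k/n = 1/2673

1/2673


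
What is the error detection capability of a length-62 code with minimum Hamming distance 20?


Detection capability = d_min - 1 = 20 - 1 = 19

19 errors


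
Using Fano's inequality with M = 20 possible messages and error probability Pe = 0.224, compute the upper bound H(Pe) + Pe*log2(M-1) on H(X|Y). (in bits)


H(Pe) = -Pe*log2(Pe) - (1-Pe)*log2(1-Pe) = -0.224*log2(0.224) - 0.776*log2(0.776) = 0.483488 + 0.283916 = 0.7674. Pe*log2(M-1) = 0.224*log2(19) = 0.951536. Bound = H(Pe) + Pe*log2(M-1) = 0.483488 + 0.283916 + 0.951536 = 1.7189

1.7189 bits


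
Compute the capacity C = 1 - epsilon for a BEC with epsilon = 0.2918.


C = 1 - epsilon = 1 - 0.2918 = 0.7082

0.7082 bits


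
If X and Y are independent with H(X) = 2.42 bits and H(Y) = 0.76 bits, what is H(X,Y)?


For independent variables, H(X,Y) = H(X) + H(Y) = 2.42 + 0.76 = 3.18

3.18 bits


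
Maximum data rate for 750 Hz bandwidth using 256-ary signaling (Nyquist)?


Rate = 2 * B * log2(M) = 2 * 750 * 8.0 = 12000.0

12000.0 bps


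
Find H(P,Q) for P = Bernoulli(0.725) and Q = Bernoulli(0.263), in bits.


H(P,Q) = -p*log2(q) - (1-p)*log2(1-q). -0.725*log2(0.263) = 1.396977; -0.275*log2(0.737) = 0.121072. H(P,Q) = 1.396977 + 0.121072 = 1.518

1.518 bits


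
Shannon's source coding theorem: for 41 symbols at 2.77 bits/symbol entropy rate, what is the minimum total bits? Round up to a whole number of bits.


Minimum bits >= n * H = 41 * 2.77 = 113.57, rounded up to a whole number of bits = 114

114 bits


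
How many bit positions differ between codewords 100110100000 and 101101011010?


Count differing positions: . . ^ . ^ ^ ^ ^ ^ . ^ . = 7 differences

7


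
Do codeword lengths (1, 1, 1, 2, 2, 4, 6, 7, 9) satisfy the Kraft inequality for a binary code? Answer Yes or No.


Kraft sum = sum(2^(-l_i)) = 2.0879, need <= 1. Result: violated (a binary prefix-free code with these lengths cannot exist)

No


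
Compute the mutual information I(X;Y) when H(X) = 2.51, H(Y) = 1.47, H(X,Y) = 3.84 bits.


I(X;Y) = H(X) + H(Y) - H(X,Y) = 2.51 + 1.47 - 3.84 = 0.14

0.14 bits


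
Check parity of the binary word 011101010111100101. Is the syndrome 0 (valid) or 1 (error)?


Syndrome = XOR of all bits = 0 XOR 1 XOR 1 XOR 1 XOR 0 XOR 1 XOR 0 XOR 1 XOR 0 XOR 1 XOR 1 XOR 1 XOR 1 XOR 0 XOR 0 XOR 1 XOR 0 XOR 1 = 1

1


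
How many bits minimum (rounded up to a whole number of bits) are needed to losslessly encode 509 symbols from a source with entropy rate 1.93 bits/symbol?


Minimum bits >= n * H = 509 * 1.93 = 982.37, rounded up to a whole number of bits = 983

983 bits


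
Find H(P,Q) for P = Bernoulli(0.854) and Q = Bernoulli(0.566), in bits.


H(P,Q) = -p*log2(q) - (1-p)*log2(1-q). -0.854*log2(0.566) = 0.701242; -0.146*log2(0.434) = 0.175818. H(P,Q) = 0.701242 + 0.175818 = 0.8771

0.8771 bits


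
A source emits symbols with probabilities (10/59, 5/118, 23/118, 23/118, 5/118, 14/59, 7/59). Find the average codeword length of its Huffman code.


Huffman construction (repeatedly merge the two least-probable nodes; each merge adds 1 bit to every symbol beneath it): 5/118 + 5/118 = 5/59; 5/59 + 7/59 = 12/59; 10/59 + 23/118 = 43/118; 23/118 + 12/59 = 47/118; 14/59 + 43/118 = 71/118; 47/118 + 71/118 = 1. Resulting codeword lengths (in the order the probabilities were given): (3, 4, 3, 2, 4, 2, 3). L_avg = sum(p_i * l_i) = 10/59*3 + 5/118*4 + 23/118*3 + 23/118*2 + 5/118*4 + 14/59*2 + 7/59*3 = 313/118 = 2.6525

2.6525 bits


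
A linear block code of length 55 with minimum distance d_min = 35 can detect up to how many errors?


Detection capability = d_min - 1 = 35 - 1 = 34

34 errors


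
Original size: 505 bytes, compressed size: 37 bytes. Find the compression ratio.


Ratio = original / compressed = 505 / 37 = 13.6486

13.6486


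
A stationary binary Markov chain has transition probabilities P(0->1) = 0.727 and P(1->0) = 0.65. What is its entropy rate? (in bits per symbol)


Stationary distribution: pi_0 = p10/(p01+p10) = 0.472, pi_1 = 0.528. Entropy rate H' = pi_0*H(p01) + pi_1*H(p10) = 0.472*0.8457 + 0.528*0.9341 = 0.8924

0.8924 bits/symbol


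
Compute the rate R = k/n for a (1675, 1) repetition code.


Rate = k/n = 1/1675

1/1675


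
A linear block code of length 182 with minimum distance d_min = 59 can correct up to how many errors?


Correction capability = floor((d-1)/2) = floor((59-1)/2) = 29

29 errors


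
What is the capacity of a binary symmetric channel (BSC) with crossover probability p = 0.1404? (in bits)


H(p) = -p*log2(p) - (1-p)*log2(1-p) = -0.1404*log2(0.1404) - 0.8596*log2(0.8596) = 0.397667 + 0.187619 = 0.5853. C = 1 - H(p) = 1 - 0.5853 = 0.4147

0.4147 bits


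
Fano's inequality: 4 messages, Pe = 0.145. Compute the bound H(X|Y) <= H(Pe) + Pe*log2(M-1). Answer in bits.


H(Pe) = -Pe*log2(Pe) - (1-Pe)*log2(1-Pe) = -0.145*log2(0.145) - 0.855*log2(0.855) = 0.403952 + 0.193233 = 0.5972. Pe*log2(M-1) = 0.145*log2(3) = 0.229820. Bound = H(Pe) + Pe*log2(M-1) = 0.403952 + 0.193233 + 0.229820 = 0.827

0.827 bits


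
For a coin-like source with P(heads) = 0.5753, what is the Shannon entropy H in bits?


H = -p*log2(p) - (1-p)*log2(1-p). -0.5753*log2(0.5753) = 0.458867; -0.4247*log2(0.4247) = 0.524710. H = 0.458867 + 0.524710 = 0.9836

0.9836 bits


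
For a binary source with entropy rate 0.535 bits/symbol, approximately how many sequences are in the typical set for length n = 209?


log2|A_typical| = nH = 209 * 0.535 = 111.815, so |A_typical| ~ 2^111.815 = 4.567e+33

4.567e+33


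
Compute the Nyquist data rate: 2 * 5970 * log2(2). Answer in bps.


Rate = 2 * B * log2(M) = 2 * 5970 * 1.0 = 11940.0

11940.0 bps


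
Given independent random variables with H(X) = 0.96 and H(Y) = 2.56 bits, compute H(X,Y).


For independent variables, H(X,Y) = H(X) + H(Y) = 0.96 + 2.56 = 3.52

3.52 bits


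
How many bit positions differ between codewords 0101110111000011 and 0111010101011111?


Count differing positions: . . ^ . ^ . . . ^ . . ^ ^ ^ . . = 6 differences

6


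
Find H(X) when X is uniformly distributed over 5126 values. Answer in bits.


H = log2(n) = log2(5126) = 12.3236

12.3236 bits


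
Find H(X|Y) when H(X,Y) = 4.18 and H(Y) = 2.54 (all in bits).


H(X|Y) = H(X,Y) - H(Y) = 4.18 - 2.54 = 1.64

1.64 bits


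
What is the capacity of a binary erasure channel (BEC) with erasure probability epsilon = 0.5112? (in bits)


C = 1 - epsilon = 1 - 0.5112 = 0.4888

0.4888 bits


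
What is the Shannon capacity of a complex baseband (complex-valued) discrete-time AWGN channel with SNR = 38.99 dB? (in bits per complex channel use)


SNR_linear = 10^(38.99/10) = 7925.0133; C = log2(1 + SNR_linear) = log2(1 + 7925.0133) = 12.9524

12.9524 bits/channel use


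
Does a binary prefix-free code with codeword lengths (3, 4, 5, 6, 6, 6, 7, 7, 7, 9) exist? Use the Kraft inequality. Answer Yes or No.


Kraft sum = sum(2^(-l_i)) = 0.291, need <= 1. Result: satisfied (a binary prefix-free code with these lengths exists)

Yes


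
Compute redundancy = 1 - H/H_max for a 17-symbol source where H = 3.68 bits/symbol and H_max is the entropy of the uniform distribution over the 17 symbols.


H_max = log2(K) = log2(17) = 4.0875 bits/symbol. Redundancy = 1 - H/H_max = 1 - 3.68/4.0875 = 1 - 0.9003 = 0.0997

0.0997


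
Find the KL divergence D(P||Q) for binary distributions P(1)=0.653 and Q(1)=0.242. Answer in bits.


KL = p*log2(p/q) + (1-p)*log2((1-p)/(1-q)) = 0.653*log2(0.653/0.242) + 0.347*log2(0.347/0.758) = 0.544

0.544 bits


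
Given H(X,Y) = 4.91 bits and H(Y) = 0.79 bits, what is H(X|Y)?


H(X|Y) = H(X,Y) - H(Y) = 4.91 - 0.79 = 4.12

4.12 bits


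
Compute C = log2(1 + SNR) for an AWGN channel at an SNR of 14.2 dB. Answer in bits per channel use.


SNR_linear = 10^(14.2/10) = 26.3027; C = log2(1 + SNR_linear) = log2(1 + 26.3027) = 4.771

4.771 bits/channel use


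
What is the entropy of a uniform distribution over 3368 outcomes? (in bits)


H = log2(n) = log2(3368) = 11.7177

11.7177 bits


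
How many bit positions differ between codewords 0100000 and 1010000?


Count differing positions: ^ ^ ^ . . . . = 3 differences

3


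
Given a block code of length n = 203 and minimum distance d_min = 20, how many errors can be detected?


Detection capability = d_min - 1 = 20 - 1 = 19

19 errors


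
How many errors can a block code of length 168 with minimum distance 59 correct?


Correction capability = floor((d-1)/2) = floor((59-1)/2) = 29

29 errors


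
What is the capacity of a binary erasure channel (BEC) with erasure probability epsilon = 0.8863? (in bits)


C = 1 - epsilon = 1 - 0.8863 = 0.1137

0.1137 bits


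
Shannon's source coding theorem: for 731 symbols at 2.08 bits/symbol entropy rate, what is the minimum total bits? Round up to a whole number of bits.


Minimum bits >= n * H = 731 * 2.08 = 1520.48, rounded up to a whole number of bits = 1521

1521 bits


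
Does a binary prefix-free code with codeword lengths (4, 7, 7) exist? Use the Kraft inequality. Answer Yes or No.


Kraft sum = sum(2^(-l_i)) = 0.0781, need <= 1. Result: satisfied (a binary prefix-free code with these lengths exists)

Yes


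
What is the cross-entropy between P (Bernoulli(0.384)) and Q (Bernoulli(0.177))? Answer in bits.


H(P,Q) = -p*log2(q) - (1-p)*log2(1-q). -0.384*log2(0.177) = 0.959301; -0.616*log2(0.823) = 0.173118. H(P,Q) = 0.959301 + 0.173118 = 1.1324

1.1324 bits


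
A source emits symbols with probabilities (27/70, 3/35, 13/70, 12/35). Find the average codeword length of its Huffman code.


Huffman construction (repeatedly merge the two least-probable nodes; each merge adds 1 bit to every symbol beneath it): 3/35 + 13/70 = 19/70; 19/70 + 12/35 = 43/70; 27/70 + 43/70 = 1. Resulting codeword lengths (in the order the probabilities were given): (1, 3, 3, 2). L_avg = sum(p_i * l_i) = 27/70*1 + 3/35*3 + 13/70*3 + 12/35*2 = 66/35 = 1.8857

1.8857 bits


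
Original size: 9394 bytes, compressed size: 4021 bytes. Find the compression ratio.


Ratio = original / compressed = 9394 / 4021 = 2.3362

2.3362


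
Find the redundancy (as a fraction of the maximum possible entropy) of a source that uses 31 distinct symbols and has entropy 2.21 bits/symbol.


H_max = log2(K) = log2(31) = 4.9542 bits/symbol. Redundancy = 1 - H/H_max = 1 - 2.21/4.9542 = 1 - 0.4461 = 0.5539

0.5539


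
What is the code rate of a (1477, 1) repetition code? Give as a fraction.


Rate = k/n = 1/1477

1/1477


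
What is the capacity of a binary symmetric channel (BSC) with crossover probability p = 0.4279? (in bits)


H(p) = -p*log2(p) - (1-p)*log2(1-p) = -0.4279*log2(0.4279) - 0.5721*log2(0.5721) = 0.524030 + 0.460919 = 0.9849. C = 1 - H(p) = 1 - 0.9849 = 0.0151

0.0151 bits


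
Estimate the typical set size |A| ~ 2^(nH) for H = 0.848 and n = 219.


log2|A_typical| = nH = 219 * 0.848 = 185.712, so |A_typical| ~ 2^185.712 = 8.033e+55

8.033e+55


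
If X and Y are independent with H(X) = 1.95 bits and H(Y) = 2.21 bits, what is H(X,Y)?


For independent variables, H(X,Y) = H(X) + H(Y) = 1.95 + 2.21 = 4.16

4.16 bits


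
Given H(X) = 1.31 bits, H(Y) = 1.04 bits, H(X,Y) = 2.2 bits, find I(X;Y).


I(X;Y) = H(X) + H(Y) - H(X,Y) = 1.31 + 1.04 - 2.2 = 0.15

0.15 bits


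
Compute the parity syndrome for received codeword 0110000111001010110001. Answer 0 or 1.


Syndrome = XOR of all bits = 0 XOR 1 XOR 1 XOR 0 XOR 0 XOR 0 XOR 0 XOR 1 XOR 1 XOR 1 XOR 0 XOR 0 XOR 1 XOR 0 XOR 1 XOR 0 XOR 1 XOR 1 XOR 0 XOR 0 XOR 0 XOR 1 = 0

0


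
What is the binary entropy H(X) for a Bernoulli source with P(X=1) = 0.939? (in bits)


H = -p*log2(p) - (1-p)*log2(1-p). -0.939*log2(0.939) = 0.085264; -0.061*log2(0.061) = 0.246138. H = 0.085264 + 0.246138 = 0.3314

0.3314 bits
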